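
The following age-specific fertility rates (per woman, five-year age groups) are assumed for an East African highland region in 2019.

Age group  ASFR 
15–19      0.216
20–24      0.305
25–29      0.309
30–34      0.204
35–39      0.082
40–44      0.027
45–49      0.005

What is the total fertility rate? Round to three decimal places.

Sum of ASFRs = 0.216 + 0.305 + 0.309 + 0.204 + 0.082 + 0.027 + 0.005 = 1.148
TFR = 5 × 1.148 = 5.74

5.740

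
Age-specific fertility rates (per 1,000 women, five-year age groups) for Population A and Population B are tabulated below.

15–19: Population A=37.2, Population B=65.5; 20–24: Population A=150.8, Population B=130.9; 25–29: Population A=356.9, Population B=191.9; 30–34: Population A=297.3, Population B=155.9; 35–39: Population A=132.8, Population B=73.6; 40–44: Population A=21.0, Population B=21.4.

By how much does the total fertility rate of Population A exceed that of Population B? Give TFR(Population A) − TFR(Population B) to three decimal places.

Population A:
  Sum of ASFRs = 37.2 + 150.8 + 356.9 + 297.3 + 132.8 + 21.0 = 996.0
  TFR = 5 × 996.0 / 1000 = 4.98
Population B:
  Sum of ASFRs = 65.5 + 130.9 + 191.9 + 155.9 + 73.6 + 21.4 = 639.2
  TFR = 5 × 639.2 / 1000 = 3.196
Difference = 4.98 − 3.196 = 1.784

1.784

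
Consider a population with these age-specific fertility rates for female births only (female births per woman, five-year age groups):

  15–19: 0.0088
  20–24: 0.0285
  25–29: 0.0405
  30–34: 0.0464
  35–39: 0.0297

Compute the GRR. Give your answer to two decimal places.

0.77

Sum of female ASFRs = 0.0088 + 0.0285 + 0.0405 + 0.0464 + 0.0297 = 0.1539
GRR = 5 × 0.1539 = 0.7695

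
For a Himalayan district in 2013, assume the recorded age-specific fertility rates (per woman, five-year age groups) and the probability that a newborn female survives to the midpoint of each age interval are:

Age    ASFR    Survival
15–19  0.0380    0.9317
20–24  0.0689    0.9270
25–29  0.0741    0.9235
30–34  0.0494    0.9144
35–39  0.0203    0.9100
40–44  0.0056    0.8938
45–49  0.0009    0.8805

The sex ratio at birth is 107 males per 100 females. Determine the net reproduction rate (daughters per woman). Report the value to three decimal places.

0.573

Proportion female at birth = 100 / (100 + 107) = 0.48309.
Survival-weighted fertility by age (5·fₓ·Sₓ):
  15–19: 5 × 0.0380 × 0.9317 = 0.17702
  20–24: 5 × 0.0689 × 0.9270 = 0.31935
  25–29: 5 × 0.0741 × 0.9235 = 0.34216
  30–34: 5 × 0.0494 × 0.9144 = 0.22586
  35–39: 5 × 0.0203 × 0.9100 = 0.09237
  40–44: 5 × 0.0056 × 0.8938 = 0.02503
  45–49: 5 × 0.0009 × 0.8805 = 0.00396
Sum = 1.18575
NRR = 0.48309 × 1.18575 = 0.57282
An NRR under 1 implies long-run decline under these rates.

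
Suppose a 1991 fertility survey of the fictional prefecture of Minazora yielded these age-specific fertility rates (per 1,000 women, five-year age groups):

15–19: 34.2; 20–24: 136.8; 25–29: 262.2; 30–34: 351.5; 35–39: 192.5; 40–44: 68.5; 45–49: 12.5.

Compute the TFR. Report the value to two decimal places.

Sum of ASFRs = 34.2 + 136.8 + 262.2 + 351.5 + 192.5 + 68.5 + 12.5 = 1058.2
TFR = 5 × 1058.2 / 1000 = 5.291

5.29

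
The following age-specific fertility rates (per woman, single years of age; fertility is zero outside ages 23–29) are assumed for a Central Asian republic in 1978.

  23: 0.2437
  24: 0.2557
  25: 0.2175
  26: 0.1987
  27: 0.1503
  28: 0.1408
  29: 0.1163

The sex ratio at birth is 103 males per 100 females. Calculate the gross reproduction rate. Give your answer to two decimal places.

Proportion female at birth = 100 / (100 + 103) = 0.49261.
Sum of ASFRs = 0.2437 + 0.2557 + 0.2175 + 0.1987 + 0.1503 + 0.1408 + 0.1163 = 1.3230
TFR = 1.323
GRR = 0.49261 × 1.323 = 0.65172

0.65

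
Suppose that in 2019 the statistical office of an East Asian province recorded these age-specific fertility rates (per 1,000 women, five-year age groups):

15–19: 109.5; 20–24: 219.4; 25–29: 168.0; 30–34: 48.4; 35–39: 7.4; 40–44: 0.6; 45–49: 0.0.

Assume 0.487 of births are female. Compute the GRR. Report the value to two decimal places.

1.35

Proportion female at birth = 0.487.
Sum of ASFRs = 109.5 + 219.4 + 168.0 + 48.4 + 7.4 + 0.6 + 0.0 = 553.3
TFR = 5 × 553.3 / 1000 = 2.7665
GRR = 0.487 × 2.7665 = 1.34729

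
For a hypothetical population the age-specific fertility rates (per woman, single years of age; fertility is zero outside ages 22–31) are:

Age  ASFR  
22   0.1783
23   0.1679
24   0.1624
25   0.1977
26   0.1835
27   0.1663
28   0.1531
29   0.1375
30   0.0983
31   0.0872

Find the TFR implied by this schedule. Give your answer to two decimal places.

Sum of ASFRs = 0.1783 + 0.1679 + 0.1624 + 0.1977 + 0.1835 + 0.1663 + 0.1531 + 0.1375 + 0.0983 + 0.0872 = 1.5322
TFR = 1.5322

1.53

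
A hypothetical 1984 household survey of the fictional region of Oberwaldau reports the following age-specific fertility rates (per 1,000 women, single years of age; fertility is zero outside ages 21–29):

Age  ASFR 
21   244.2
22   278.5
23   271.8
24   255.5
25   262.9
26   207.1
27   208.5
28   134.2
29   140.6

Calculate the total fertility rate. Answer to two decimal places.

2.00

Sum of ASFRs = 244.2 + 278.5 + 271.8 + 255.5 + 262.9 + 207.1 + 208.5 + 134.2 + 140.6 = 2003.3
TFR = 2003.3 / 1000 = 2.0033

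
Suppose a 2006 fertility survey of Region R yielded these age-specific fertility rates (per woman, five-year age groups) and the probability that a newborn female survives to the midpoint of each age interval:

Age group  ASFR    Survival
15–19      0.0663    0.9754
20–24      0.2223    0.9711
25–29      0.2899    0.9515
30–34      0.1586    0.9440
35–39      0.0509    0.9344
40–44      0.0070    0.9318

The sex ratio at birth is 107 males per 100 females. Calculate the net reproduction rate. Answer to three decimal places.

1.836

Proportion female at birth = 100 / (100 + 107) = 0.48309.
Each age group contributes 5 × ASFR × survival:
  15–19: 5 × 0.0663 × 0.9754 = 0.32335
  20–24: 5 × 0.2223 × 0.9711 = 1.07938
  25–29: 5 × 0.2899 × 0.9515 = 1.37920
  30–34: 5 × 0.1586 × 0.9440 = 0.74859
  35–39: 5 × 0.0509 × 0.9344 = 0.23780
  40–44: 5 × 0.0070 × 0.9318 = 0.03261
Sum = 3.80093
NRR = 0.48309 × 3.80093 = 1.83619
NRR > 1, so each generation more than replaces itself.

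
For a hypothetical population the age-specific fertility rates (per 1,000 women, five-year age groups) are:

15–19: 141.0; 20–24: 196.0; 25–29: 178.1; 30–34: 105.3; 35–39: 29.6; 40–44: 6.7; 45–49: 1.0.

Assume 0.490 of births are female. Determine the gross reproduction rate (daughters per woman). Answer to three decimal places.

Proportion female at birth = 0.490.
Sum of ASFRs = 141.0 + 196.0 + 178.1 + 105.3 + 29.6 + 6.7 + 1.0 = 657.7
TFR = 5 × 657.7 / 1000 = 3.2885
GRR = 0.490 × 3.2885 = 1.61137

1.611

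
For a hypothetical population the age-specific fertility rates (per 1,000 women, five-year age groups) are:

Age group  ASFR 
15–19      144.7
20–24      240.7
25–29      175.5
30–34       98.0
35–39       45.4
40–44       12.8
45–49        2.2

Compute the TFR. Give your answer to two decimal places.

3.60

Sum of ASFRs = 144.7 + 240.7 + 175.5 + 98.0 + 45.4 + 12.8 + 2.2 = 719.3
TFR = 5 × 719.3 / 1000 = 3.5965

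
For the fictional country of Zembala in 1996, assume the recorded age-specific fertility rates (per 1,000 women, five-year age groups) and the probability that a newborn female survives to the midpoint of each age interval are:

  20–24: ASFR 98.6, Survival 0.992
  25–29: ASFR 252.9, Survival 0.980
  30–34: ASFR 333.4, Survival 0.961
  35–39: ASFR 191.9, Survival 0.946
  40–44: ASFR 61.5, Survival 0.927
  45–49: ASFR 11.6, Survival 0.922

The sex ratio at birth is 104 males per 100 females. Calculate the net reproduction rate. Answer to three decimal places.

2.243

Proportion female at birth = 100 / (100 + 104) = 0.49020.
Survival-weighted fertility by age (5·fₓ·Sₓ):
  20–24: 5 × 98.6/1000 × 0.992 = 0.48906
  25–29: 5 × 252.9/1000 × 0.980 = 1.23921
  30–34: 5 × 333.4/1000 × 0.961 = 1.60199
  35–39: 5 × 191.9/1000 × 0.946 = 0.90769
  40–44: 5 × 61.5/1000 × 0.927 = 0.28505
  45–49: 5 × 11.6/1000 × 0.922 = 0.05348
Sum = 4.57648
NRR = 0.49020 × 4.57648 = 2.24339
NRR > 1, so each generation more than replaces itself.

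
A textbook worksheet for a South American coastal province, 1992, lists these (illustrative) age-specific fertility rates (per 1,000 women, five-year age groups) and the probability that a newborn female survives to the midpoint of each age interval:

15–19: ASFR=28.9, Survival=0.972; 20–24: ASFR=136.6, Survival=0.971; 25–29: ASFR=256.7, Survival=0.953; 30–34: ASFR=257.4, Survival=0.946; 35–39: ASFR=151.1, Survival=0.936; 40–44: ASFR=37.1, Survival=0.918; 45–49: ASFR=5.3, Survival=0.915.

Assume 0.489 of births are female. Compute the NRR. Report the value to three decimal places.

Proportion female at birth = 0.489.
Per-age-group product (5 × ASFR × survival probability):
  15–19: 5 × 28.9/1000 × 0.972 = 0.14045
  20–24: 5 × 136.6/1000 × 0.971 = 0.66319
  25–29: 5 × 256.7/1000 × 0.953 = 1.22318
  30–34: 5 × 257.4/1000 × 0.946 = 1.21750
  35–39: 5 × 151.1/1000 × 0.936 = 0.70715
  40–44: 5 × 37.1/1000 × 0.918 = 0.17029
  45–49: 5 × 5.3/1000 × 0.915 = 0.02425
Sum = 4.14601
NRR = 0.489 × 4.14601 = 2.02740

2.027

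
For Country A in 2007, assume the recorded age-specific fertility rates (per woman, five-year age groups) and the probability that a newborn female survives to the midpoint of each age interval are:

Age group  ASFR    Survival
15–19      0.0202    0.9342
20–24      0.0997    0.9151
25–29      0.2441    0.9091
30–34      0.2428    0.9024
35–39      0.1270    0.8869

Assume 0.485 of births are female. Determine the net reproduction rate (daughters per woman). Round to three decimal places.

1.610

Proportion female at birth = 0.485.
Weighting each age-specific rate by interval width and survival:
  15–19: 5 × 0.0202 × 0.9342 = 0.09435
  20–24: 5 × 0.0997 × 0.9151 = 0.45618
  25–29: 5 × 0.2441 × 0.9091 = 1.10956
  30–34: 5 × 0.2428 × 0.9024 = 1.09551
  35–39: 5 × 0.1270 × 0.8869 = 0.56318
Sum = 3.31878
NRR = 0.485 × 3.31878 = 1.60961
NRR > 1, so each generation more than replaces itself.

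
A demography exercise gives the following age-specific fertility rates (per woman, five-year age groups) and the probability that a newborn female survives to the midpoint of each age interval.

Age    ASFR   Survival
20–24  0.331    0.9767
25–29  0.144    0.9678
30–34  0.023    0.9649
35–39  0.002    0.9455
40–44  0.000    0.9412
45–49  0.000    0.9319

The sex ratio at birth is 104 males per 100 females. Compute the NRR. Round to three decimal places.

Proportion female at birth = 100 / (100 + 104) = 0.49020.
Weighting each age-specific rate by interval width and survival:
  20–24: 5 × 0.331 × 0.9767 = 1.61644
  25–29: 5 × 0.144 × 0.9678 = 0.69682
  30–34: 5 × 0.023 × 0.9649 = 0.11096
  35–39: 5 × 0.002 × 0.9455 = 0.00946
  40–44: 5 × 0.000 × 0.9412 = 0.00000
  45–49: 5 × 0.000 × 0.9319 = 0.00000
Sum = 2.43368
NRR = 0.49020 × 2.43368 = 1.19299
NRR > 1, so each generation more than replaces itself.

1.193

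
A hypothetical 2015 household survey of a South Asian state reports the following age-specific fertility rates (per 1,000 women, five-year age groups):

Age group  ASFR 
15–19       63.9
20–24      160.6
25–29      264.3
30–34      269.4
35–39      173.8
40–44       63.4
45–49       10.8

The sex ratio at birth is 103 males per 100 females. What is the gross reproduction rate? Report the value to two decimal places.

Proportion female at birth = 100 / (100 + 103) = 0.49261.
Sum of ASFRs = 63.9 + 160.6 + 264.3 + 269.4 + 173.8 + 63.4 + 10.8 = 1006.2
TFR = 5 × 1006.2 / 1000 = 5.031
GRR = 0.49261 × 5.031 = 2.47832

2.48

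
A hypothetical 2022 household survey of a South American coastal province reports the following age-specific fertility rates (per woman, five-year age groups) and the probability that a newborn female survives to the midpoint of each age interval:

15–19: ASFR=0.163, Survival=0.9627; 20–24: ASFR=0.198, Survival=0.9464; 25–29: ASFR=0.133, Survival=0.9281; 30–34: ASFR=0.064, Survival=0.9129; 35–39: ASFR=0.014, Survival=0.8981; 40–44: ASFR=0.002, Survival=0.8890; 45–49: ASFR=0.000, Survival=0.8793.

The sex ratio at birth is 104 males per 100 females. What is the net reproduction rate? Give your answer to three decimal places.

1.325

Proportion female at birth = 100 / (100 + 104) = 0.49020.
Each age group contributes 5 × ASFR × survival:
  15–19: 5 × 0.163 × 0.9627 = 0.78460
  20–24: 5 × 0.198 × 0.9464 = 0.93694
  25–29: 5 × 0.133 × 0.9281 = 0.61719
  30–34: 5 × 0.064 × 0.9129 = 0.29213
  35–39: 5 × 0.014 × 0.8981 = 0.06287
  40–44: 5 × 0.002 × 0.8890 = 0.00889
  45–49: 5 × 0.000 × 0.8793 = 0.00000
Sum = 2.70262
NRR = 0.49020 × 2.70262 = 1.32482
With NRR above 1 the population is above replacement fertility.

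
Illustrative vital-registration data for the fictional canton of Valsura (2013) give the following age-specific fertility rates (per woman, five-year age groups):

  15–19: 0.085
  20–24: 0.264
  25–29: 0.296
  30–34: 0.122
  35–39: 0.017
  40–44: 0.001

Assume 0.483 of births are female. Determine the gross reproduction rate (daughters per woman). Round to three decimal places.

1.896

Proportion female at birth = 0.483.
Sum of ASFRs = 0.085 + 0.264 + 0.296 + 0.122 + 0.017 + 0.001 = 0.785
TFR = 5 × 0.785 = 3.925
GRR = 0.483 × 3.925 = 1.89578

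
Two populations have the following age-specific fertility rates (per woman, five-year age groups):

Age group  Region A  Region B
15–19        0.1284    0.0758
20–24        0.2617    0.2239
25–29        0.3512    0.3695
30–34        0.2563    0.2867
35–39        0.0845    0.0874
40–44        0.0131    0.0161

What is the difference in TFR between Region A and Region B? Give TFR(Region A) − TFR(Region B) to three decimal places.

Region A:
  Sum of ASFRs = 0.1284 + 0.2617 + 0.3512 + 0.2563 + 0.0845 + 0.0131 = 1.0952
  TFR = 5 × 1.0952 = 5.476
Region B:
  Sum of ASFRs = 0.0758 + 0.2239 + 0.3695 + 0.2867 + 0.0874 + 0.0161 = 1.0594
  TFR = 5 × 1.0594 = 5.297
Difference = 5.476 − 5.297 = 0.179

0.179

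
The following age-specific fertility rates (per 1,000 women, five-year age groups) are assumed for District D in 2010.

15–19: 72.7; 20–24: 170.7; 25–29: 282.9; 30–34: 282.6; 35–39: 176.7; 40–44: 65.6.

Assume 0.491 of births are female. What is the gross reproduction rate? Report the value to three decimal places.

2.581

Proportion female at birth = 0.491.
Sum of ASFRs = 72.7 + 170.7 + 282.9 + 282.6 + 176.7 + 65.6 = 1051.2
TFR = 5 × 1051.2 / 1000 = 5.256
GRR = 0.491 × 5.256 = 2.58070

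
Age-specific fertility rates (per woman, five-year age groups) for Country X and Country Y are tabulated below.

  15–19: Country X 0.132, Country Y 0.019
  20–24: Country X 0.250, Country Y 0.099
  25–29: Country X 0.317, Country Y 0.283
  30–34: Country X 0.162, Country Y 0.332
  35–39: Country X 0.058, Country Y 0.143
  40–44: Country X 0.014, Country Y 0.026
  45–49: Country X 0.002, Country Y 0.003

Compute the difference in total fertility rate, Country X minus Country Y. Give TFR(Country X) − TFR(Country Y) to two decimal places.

0.15

Country X:
  Sum of ASFRs = 0.132 + 0.250 + 0.317 + 0.162 + 0.058 + 0.014 + 0.002 = 0.935
  TFR = 5 × 0.935 = 4.675
Country Y:
  Sum of ASFRs = 0.019 + 0.099 + 0.283 + 0.332 + 0.143 + 0.026 + 0.003 = 0.905
  TFR = 5 × 0.905 = 4.525
Difference = 4.675 − 4.525 = 0.15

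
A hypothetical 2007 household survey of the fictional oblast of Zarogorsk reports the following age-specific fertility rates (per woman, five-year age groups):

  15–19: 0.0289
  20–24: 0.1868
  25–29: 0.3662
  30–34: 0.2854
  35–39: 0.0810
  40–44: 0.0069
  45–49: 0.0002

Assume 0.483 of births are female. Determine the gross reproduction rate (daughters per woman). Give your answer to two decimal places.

2.31

Proportion female at birth = 0.483.
Sum of ASFRs = 0.0289 + 0.1868 + 0.3662 + 0.2854 + 0.0810 + 0.0069 + 0.0002 = 0.9554
TFR = 5 × 0.9554 = 4.777
GRR = 0.483 × 4.777 = 2.30729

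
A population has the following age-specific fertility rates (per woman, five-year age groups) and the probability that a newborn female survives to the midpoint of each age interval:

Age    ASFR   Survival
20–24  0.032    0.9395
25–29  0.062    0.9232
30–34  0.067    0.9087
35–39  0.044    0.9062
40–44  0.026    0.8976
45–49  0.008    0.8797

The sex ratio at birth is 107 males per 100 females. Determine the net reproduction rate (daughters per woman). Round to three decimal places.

Proportion female at birth = 100 / (100 + 107) = 0.48309.
Each age group contributes 5 × ASFR × survival:
  20–24: 5 × 0.032 × 0.9395 = 0.15032
  25–29: 5 × 0.062 × 0.9232 = 0.28619
  30–34: 5 × 0.067 × 0.9087 = 0.30441
  35–39: 5 × 0.044 × 0.9062 = 0.19936
  40–44: 5 × 0.026 × 0.8976 = 0.11669
  45–49: 5 × 0.008 × 0.8797 = 0.03519
Sum = 1.09216
NRR = 0.48309 × 1.09216 = 0.52761
NRR < 1, so the cohort does not fully replace itself.

0.528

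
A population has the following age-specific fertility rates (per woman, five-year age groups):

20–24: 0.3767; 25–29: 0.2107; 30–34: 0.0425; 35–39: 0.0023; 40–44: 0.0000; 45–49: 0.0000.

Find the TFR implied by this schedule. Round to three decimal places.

3.161

Sum of ASFRs = 0.3767 + 0.2107 + 0.0425 + 0.0023 + 0.0000 + 0.0000 = 0.6322
TFR = 5 × 0.6322 = 3.161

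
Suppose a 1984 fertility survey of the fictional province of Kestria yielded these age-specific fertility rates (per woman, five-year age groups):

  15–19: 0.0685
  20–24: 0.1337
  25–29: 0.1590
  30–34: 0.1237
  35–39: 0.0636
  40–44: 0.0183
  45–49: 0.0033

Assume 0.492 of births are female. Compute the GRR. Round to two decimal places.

1.40

Proportion female at birth = 0.492.
Sum of ASFRs = 0.0685 + 0.1337 + 0.1590 + 0.1237 + 0.0636 + 0.0183 + 0.0033 = 0.5701
TFR = 5 × 0.5701 = 2.8505
GRR = 0.492 × 2.8505 = 1.40245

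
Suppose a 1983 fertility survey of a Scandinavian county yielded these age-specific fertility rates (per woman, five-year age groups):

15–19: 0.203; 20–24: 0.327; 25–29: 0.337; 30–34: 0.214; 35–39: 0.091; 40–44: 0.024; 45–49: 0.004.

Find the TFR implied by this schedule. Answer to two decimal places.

Sum of ASFRs = 0.203 + 0.327 + 0.337 + 0.214 + 0.091 + 0.024 + 0.004 = 1.200
TFR = 5 × 1.200 = 6

6.00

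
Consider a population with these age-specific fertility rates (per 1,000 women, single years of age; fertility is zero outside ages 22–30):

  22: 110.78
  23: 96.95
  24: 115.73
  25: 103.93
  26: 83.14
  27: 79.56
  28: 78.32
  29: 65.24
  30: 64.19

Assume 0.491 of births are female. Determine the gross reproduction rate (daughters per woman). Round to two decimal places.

Proportion female at birth = 0.491.
Sum of ASFRs = 110.78 + 96.95 + 115.73 + 103.93 + 83.14 + 79.56 + 78.32 + 65.24 + 64.19 = 797.84
TFR = 797.84 / 1000 = 0.79784
GRR = 0.491 × 0.79784 = 0.39174

0.39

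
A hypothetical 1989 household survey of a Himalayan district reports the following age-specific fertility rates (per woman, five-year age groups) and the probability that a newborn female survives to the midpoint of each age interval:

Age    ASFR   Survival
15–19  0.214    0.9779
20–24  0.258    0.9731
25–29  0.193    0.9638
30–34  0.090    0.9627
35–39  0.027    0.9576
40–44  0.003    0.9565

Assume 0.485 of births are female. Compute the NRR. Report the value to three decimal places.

Proportion female at birth = 0.485.
Survival-weighted fertility by age (5·fₓ·Sₓ):
  15–19: 5 × 0.214 × 0.9779 = 1.04635
  20–24: 5 × 0.258 × 0.9731 = 1.25530
  25–29: 5 × 0.193 × 0.9638 = 0.93007
  30–34: 5 × 0.090 × 0.9627 = 0.43322
  35–39: 5 × 0.027 × 0.9576 = 0.12928
  40–44: 5 × 0.003 × 0.9565 = 0.01435
Sum = 3.80857
NRR = 0.485 × 3.80857 = 1.84716
With NRR above 1 the population is above replacement fertility.

1.847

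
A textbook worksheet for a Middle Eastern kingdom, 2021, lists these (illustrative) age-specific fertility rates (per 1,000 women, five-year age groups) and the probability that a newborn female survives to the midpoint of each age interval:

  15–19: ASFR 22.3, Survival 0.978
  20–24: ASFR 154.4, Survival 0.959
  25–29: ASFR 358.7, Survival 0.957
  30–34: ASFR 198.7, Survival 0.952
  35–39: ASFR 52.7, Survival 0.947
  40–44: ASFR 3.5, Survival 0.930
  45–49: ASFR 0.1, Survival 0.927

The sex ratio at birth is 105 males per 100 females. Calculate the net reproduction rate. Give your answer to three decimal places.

1.843

Proportion female at birth = 100 / (100 + 105) = 0.48780.
Weighting each age-specific rate by interval width and survival:
  15–19: 5 × 22.3/1000 × 0.978 = 0.10905
  20–24: 5 × 154.4/1000 × 0.959 = 0.74035
  25–29: 5 × 358.7/1000 × 0.957 = 1.71638
  30–34: 5 × 198.7/1000 × 0.952 = 0.94581
  35–39: 5 × 52.7/1000 × 0.947 = 0.24953
  40–44: 5 × 3.5/1000 × 0.930 = 0.01628
  45–49: 5 × 0.1/1000 × 0.927 = 0.00046
Sum = 3.77786
NRR = 0.48780 × 3.77786 = 1.84284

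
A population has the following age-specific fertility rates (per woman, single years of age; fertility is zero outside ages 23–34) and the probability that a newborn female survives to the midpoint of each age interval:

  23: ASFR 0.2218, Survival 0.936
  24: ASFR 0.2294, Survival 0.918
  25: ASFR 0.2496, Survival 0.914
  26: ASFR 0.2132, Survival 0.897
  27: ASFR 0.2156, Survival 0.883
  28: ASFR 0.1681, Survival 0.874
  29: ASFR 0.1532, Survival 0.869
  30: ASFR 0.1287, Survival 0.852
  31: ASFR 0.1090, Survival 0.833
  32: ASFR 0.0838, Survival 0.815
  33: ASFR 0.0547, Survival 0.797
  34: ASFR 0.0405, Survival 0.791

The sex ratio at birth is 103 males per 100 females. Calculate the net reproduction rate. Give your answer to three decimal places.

0.814

Proportion female at birth = 100 / (100 + 103) = 0.49261.
Each age group contributes 1 × ASFR × survival:
  23: 1 × 0.2218 × 0.936 = 0.20760
  24: 1 × 0.2294 × 0.918 = 0.21059
  25: 1 × 0.2496 × 0.914 = 0.22813
  26: 1 × 0.2132 × 0.897 = 0.19124
  27: 1 × 0.2156 × 0.883 = 0.19037
  28: 1 × 0.1681 × 0.874 = 0.14692
  29: 1 × 0.1532 × 0.869 = 0.13313
  30: 1 × 0.1287 × 0.852 = 0.10965
  31: 1 × 0.1090 × 0.833 = 0.09080
  32: 1 × 0.0838 × 0.815 = 0.06830
  33: 1 × 0.0547 × 0.797 = 0.04360
  34: 1 × 0.0405 × 0.791 = 0.03204
Sum = 1.65237
NRR = 0.49261 × 1.65237 = 0.81397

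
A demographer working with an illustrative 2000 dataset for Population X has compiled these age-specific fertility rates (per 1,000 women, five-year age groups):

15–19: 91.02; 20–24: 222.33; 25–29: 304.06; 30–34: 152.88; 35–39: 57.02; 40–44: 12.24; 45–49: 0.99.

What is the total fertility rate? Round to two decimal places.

Sum of ASFRs = 91.02 + 222.33 + 304.06 + 152.88 + 57.02 + 12.24 + 0.99 = 840.54
TFR = 5 × 840.54 / 1000 = 4.2027

4.20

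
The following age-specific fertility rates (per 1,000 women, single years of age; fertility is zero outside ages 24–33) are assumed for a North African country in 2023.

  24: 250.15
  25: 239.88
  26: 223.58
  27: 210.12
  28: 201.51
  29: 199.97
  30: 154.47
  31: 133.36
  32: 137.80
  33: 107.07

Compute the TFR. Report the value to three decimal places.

Sum of ASFRs = 250.15 + 239.88 + 223.58 + 210.12 + 201.51 + 199.97 + 154.47 + 133.36 + 137.80 + 107.07 = 1857.91
TFR = 1857.91 / 1000 = 1.85791

1.858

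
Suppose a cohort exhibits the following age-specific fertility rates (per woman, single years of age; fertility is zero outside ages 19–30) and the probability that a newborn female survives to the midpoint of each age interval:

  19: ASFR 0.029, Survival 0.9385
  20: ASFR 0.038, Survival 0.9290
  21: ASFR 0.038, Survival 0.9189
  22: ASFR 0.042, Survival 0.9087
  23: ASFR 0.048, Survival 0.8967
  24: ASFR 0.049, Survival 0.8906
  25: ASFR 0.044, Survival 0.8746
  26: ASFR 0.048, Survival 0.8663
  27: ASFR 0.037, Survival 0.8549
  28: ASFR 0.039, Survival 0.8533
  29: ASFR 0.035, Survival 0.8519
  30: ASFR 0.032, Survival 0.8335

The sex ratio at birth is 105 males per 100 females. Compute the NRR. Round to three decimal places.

0.207

Proportion female at birth = 100 / (100 + 105) = 0.48780.
Each age group contributes 1 × ASFR × survival:
  19: 1 × 0.029 × 0.9385 = 0.02722
  20: 1 × 0.038 × 0.9290 = 0.03530
  21: 1 × 0.038 × 0.9189 = 0.03492
  22: 1 × 0.042 × 0.9087 = 0.03817
  23: 1 × 0.048 × 0.8967 = 0.04304
  24: 1 × 0.049 × 0.8906 = 0.04364
  25: 1 × 0.044 × 0.8746 = 0.03848
  26: 1 × 0.048 × 0.8663 = 0.04158
  27: 1 × 0.037 × 0.8549 = 0.03163
  28: 1 × 0.039 × 0.8533 = 0.03328
  29: 1 × 0.035 × 0.8519 = 0.02982
  30: 1 × 0.032 × 0.8335 = 0.02667
Sum = 0.42375
NRR = 0.48780 × 0.42375 = 0.20671
With NRR below 1 the population is below replacement fertility.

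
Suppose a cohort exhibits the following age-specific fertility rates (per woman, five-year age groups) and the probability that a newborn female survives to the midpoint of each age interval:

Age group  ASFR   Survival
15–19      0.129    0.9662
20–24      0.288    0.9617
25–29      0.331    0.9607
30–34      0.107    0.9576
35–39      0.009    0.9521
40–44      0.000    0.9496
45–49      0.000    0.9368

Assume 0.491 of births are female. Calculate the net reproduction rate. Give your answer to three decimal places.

2.039

Proportion female at birth = 0.491.
Survival-weighted fertility by age (5·fₓ·Sₓ):
  15–19: 5 × 0.129 × 0.9662 = 0.62320
  20–24: 5 × 0.288 × 0.9617 = 1.38485
  25–29: 5 × 0.331 × 0.9607 = 1.58996
  30–34: 5 × 0.107 × 0.9576 = 0.51232
  35–39: 5 × 0.009 × 0.9521 = 0.04284
  40–44: 5 × 0.000 × 0.9496 = 0.00000
  45–49: 5 × 0.000 × 0.9368 = 0.00000
Sum = 4.15317
NRR = 0.491 × 4.15317 = 2.03921
With NRR above 1 the population is above replacement fertility.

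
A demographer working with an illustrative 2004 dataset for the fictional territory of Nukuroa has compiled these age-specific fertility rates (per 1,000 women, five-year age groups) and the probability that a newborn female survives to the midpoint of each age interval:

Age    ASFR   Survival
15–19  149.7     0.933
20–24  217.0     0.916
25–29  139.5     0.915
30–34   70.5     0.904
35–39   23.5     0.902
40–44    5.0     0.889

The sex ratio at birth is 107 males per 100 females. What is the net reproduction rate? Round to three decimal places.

1.342

Proportion female at birth = 100 / (100 + 107) = 0.48309.
Per-age-group product (5 × ASFR × survival probability):
  15–19: 5 × 149.7/1000 × 0.933 = 0.69835
  20–24: 5 × 217.0/1000 × 0.916 = 0.99386
  25–29: 5 × 139.5/1000 × 0.915 = 0.63821
  30–34: 5 × 70.5/1000 × 0.904 = 0.31866
  35–39: 5 × 23.5/1000 × 0.902 = 0.10599
  40–44: 5 × 5.0/1000 × 0.889 = 0.02223
Sum = 2.77730
NRR = 0.48309 × 2.77730 = 1.34169
With NRR above 1 the population is above replacement fertility.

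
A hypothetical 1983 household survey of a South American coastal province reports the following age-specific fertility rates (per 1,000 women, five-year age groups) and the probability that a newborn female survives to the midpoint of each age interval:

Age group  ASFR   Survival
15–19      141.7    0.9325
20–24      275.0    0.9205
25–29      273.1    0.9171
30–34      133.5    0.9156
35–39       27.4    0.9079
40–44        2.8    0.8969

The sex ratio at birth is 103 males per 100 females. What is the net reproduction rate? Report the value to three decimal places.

1.934

Proportion female at birth = 100 / (100 + 103) = 0.49261.
Per-age-group product (5 × ASFR × survival probability):
  15–19: 5 × 141.7/1000 × 0.9325 = 0.66068
  20–24: 5 × 275.0/1000 × 0.9205 = 1.26569
  25–29: 5 × 273.1/1000 × 0.9171 = 1.25230
  30–34: 5 × 133.5/1000 × 0.9156 = 0.61116
  35–39: 5 × 27.4/1000 × 0.9079 = 0.12438
  40–44: 5 × 2.8/1000 × 0.8969 = 0.01256
Sum = 3.92677
NRR = 0.49261 × 3.92677 = 1.93437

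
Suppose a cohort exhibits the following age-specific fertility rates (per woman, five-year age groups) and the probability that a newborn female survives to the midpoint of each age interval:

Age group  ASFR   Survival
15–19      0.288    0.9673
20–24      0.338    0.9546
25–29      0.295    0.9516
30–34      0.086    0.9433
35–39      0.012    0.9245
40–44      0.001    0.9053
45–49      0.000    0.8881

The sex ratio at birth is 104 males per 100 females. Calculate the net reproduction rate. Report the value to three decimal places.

Proportion female at birth = 100 / (100 + 104) = 0.49020.
Each age group contributes 5 × ASFR × survival:
  15–19: 5 × 0.288 × 0.9673 = 1.39291
  20–24: 5 × 0.338 × 0.9546 = 1.61327
  25–29: 5 × 0.295 × 0.9516 = 1.40361
  30–34: 5 × 0.086 × 0.9433 = 0.40562
  35–39: 5 × 0.012 × 0.9245 = 0.05547
  40–44: 5 × 0.001 × 0.9053 = 0.00453
  45–49: 5 × 0.000 × 0.8881 = 0.00000
Sum = 4.87541
NRR = 0.49020 × 4.87541 = 2.38993
NRR > 1, so each generation more than replaces itself.

2.390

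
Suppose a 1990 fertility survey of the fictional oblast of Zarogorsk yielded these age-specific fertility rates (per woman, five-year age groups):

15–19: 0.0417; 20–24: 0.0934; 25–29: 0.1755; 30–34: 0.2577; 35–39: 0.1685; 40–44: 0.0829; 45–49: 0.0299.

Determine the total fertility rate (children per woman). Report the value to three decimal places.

4.248

Sum of ASFRs = 0.0417 + 0.0934 + 0.1755 + 0.2577 + 0.1685 + 0.0829 + 0.0299 = 0.8496
TFR = 5 × 0.8496 = 4.248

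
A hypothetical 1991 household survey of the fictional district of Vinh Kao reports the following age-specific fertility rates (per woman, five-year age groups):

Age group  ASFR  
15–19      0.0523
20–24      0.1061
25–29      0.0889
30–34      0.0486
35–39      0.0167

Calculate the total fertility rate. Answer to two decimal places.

1.56

Sum of ASFRs = 0.0523 + 0.1061 + 0.0889 + 0.0486 + 0.0167 = 0.3126
TFR = 5 × 0.3126 = 1.563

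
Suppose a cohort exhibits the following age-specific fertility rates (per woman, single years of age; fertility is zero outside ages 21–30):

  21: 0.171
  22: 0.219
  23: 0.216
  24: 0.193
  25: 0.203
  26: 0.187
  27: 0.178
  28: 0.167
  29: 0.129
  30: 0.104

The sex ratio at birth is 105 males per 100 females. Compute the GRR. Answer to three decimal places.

Proportion female at birth = 100 / (100 + 105) = 0.48780.
Sum of ASFRs = 0.171 + 0.219 + 0.216 + 0.193 + 0.203 + 0.187 + 0.178 + 0.167 + 0.129 + 0.104 = 1.767
TFR = 1.767
GRR = 0.48780 × 1.767 = 0.86194

0.862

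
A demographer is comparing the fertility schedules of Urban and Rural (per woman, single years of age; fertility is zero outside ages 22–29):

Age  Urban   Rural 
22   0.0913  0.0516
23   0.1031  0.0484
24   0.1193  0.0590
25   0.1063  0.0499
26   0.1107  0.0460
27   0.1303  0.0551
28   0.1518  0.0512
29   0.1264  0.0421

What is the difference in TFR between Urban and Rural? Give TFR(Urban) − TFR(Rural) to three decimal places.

0.536

Urban:
  Sum of ASFRs = 0.0913 + 0.1031 + 0.1193 + 0.1063 + 0.1107 + 0.1303 + 0.1518 + 0.1264 = 0.9392
  TFR = 0.9392
Rural:
  Sum of ASFRs = 0.0516 + 0.0484 + 0.0590 + 0.0499 + 0.0460 + 0.0551 + 0.0512 + 0.0421 = 0.4033
  TFR = 0.4033
Difference = 0.9392 − 0.4033 = 0.5359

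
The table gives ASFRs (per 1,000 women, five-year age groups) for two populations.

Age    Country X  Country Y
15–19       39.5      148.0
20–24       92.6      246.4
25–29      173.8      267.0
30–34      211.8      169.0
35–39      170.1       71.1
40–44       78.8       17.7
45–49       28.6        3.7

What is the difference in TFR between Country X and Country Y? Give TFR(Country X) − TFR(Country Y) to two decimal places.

-0.64

Country X:
  Sum of ASFRs = 39.5 + 92.6 + 173.8 + 211.8 + 170.1 + 78.8 + 28.6 = 795.2
  TFR = 5 × 795.2 / 1000 = 3.976
Country Y:
  Sum of ASFRs = 148.0 + 246.4 + 267.0 + 169.0 + 71.1 + 17.7 + 3.7 = 922.9
  TFR = 5 × 922.9 / 1000 = 4.6145
Difference = 3.976 − 4.6145 = -0.6385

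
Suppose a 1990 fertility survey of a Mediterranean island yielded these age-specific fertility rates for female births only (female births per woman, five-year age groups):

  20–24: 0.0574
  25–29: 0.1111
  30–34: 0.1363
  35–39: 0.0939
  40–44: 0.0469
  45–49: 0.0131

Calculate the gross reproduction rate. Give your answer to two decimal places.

2.29

Sum of female ASFRs = 0.0574 + 0.1111 + 0.1363 + 0.0939 + 0.0469 + 0.0131 = 0.4587
GRR = 5 × 0.4587 = 2.2935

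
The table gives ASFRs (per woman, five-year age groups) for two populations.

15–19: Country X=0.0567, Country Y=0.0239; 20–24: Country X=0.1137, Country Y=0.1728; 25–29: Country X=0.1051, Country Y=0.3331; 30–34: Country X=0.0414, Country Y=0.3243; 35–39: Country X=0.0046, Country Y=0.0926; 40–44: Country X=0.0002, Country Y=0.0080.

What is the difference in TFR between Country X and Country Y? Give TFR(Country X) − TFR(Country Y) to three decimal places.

Country X:
  Sum of ASFRs = 0.0567 + 0.1137 + 0.1051 + 0.0414 + 0.0046 + 0.0002 = 0.3217
  TFR = 5 × 0.3217 = 1.6085
Country Y:
  Sum of ASFRs = 0.0239 + 0.1728 + 0.3331 + 0.3243 + 0.0926 + 0.0080 = 0.9547
  TFR = 5 × 0.9547 = 4.7735
Difference = 1.6085 − 4.7735 = -3.165

-3.165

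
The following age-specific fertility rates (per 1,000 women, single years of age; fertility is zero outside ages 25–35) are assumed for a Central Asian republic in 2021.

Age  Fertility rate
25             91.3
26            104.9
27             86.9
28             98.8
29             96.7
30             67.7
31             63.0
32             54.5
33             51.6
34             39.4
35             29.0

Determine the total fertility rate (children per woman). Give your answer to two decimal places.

0.78

Sum of ASFRs = 91.3 + 104.9 + 86.9 + 98.8 + 96.7 + 67.7 + 63.0 + 54.5 + 51.6 + 39.4 + 29.0 = 783.8
TFR = 783.8 / 1000 = 0.7838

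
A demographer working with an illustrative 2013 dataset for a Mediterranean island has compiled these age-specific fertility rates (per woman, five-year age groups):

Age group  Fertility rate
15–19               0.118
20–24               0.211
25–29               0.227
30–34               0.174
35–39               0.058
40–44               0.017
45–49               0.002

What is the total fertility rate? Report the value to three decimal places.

Sum of ASFRs = 0.118 + 0.211 + 0.227 + 0.174 + 0.058 + 0.017 + 0.002 = 0.807
TFR = 5 × 0.807 = 4.035

4.035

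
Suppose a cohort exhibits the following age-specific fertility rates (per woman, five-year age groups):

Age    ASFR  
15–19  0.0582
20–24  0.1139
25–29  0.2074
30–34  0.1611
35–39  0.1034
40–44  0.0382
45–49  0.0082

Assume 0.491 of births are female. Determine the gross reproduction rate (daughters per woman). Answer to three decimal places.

1.695

Proportion female at birth = 0.491.
Sum of ASFRs = 0.0582 + 0.1139 + 0.2074 + 0.1611 + 0.1034 + 0.0382 + 0.0082 = 0.6904
TFR = 5 × 0.6904 = 3.452
GRR = 0.491 × 3.452 = 1.69493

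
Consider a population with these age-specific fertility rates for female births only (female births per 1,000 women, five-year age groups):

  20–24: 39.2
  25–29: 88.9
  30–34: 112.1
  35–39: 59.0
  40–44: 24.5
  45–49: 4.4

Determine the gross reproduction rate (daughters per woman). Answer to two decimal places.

Sum of female ASFRs = 39.2 + 88.9 + 112.1 + 59.0 + 24.5 + 4.4 = 328.1
GRR = 5 × 328.1 / 1000 = 1.6405

1.64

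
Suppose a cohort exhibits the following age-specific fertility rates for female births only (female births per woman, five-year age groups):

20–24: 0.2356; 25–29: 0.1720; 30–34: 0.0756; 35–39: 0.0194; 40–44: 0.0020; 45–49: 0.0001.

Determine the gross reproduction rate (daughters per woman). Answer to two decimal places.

Sum of female ASFRs = 0.2356 + 0.1720 + 0.0756 + 0.0194 + 0.0020 + 0.0001 = 0.5047
GRR = 5 × 0.5047 = 2.5235

2.52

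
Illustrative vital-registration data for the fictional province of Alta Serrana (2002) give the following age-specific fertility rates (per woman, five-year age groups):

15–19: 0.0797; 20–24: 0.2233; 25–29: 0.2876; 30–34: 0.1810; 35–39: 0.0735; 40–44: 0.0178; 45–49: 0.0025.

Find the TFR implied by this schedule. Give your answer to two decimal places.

Sum of ASFRs = 0.0797 + 0.2233 + 0.2876 + 0.1810 + 0.0735 + 0.0178 + 0.0025 = 0.8654
TFR = 5 × 0.8654 = 4.327

4.33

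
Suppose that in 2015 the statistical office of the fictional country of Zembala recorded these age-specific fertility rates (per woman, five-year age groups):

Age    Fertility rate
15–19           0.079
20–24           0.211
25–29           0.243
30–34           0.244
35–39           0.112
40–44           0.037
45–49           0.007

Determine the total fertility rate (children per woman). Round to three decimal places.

4.665

Sum of ASFRs = 0.079 + 0.211 + 0.243 + 0.244 + 0.112 + 0.037 + 0.007 = 0.933
TFR = 5 × 0.933 = 4.665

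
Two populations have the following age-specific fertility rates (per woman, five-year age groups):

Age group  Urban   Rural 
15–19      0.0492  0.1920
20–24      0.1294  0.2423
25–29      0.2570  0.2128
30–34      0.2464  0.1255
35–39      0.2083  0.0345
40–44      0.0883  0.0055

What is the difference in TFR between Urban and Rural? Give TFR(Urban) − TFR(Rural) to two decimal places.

0.83

Urban:
  Sum of ASFRs = 0.0492 + 0.1294 + 0.2570 + 0.2464 + 0.2083 + 0.0883 = 0.9786
  TFR = 5 × 0.9786 = 4.893
Rural:
  Sum of ASFRs = 0.1920 + 0.2423 + 0.2128 + 0.1255 + 0.0345 + 0.0055 = 0.8126
  TFR = 5 × 0.8126 = 4.063
Difference = 4.893 − 4.063 = 0.83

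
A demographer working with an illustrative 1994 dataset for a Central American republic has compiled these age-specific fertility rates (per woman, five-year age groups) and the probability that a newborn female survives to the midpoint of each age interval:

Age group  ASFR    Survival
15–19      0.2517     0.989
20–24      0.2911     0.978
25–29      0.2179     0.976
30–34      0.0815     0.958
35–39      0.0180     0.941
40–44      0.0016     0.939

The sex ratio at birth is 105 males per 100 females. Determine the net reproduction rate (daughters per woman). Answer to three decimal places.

2.056

Proportion female at birth = 100 / (100 + 105) = 0.48780.
Weighting each age-specific rate by interval width and survival:
  15–19: 5 × 0.2517 × 0.989 = 1.24466
  20–24: 5 × 0.2911 × 0.978 = 1.42348
  25–29: 5 × 0.2179 × 0.976 = 1.06335
  30–34: 5 × 0.0815 × 0.958 = 0.39039
  35–39: 5 × 0.0180 × 0.941 = 0.08469
  40–44: 5 × 0.0016 × 0.939 = 0.00751
Sum = 4.21408
NRR = 0.48780 × 4.21408 = 2.05563
With NRR above 1 the population is above replacement fertility.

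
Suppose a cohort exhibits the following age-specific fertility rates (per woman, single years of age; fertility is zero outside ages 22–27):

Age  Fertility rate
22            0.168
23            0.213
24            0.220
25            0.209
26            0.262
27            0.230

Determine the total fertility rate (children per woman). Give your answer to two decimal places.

1.30

Sum of ASFRs = 0.168 + 0.213 + 0.220 + 0.209 + 0.262 + 0.230 = 1.302
TFR = 1.302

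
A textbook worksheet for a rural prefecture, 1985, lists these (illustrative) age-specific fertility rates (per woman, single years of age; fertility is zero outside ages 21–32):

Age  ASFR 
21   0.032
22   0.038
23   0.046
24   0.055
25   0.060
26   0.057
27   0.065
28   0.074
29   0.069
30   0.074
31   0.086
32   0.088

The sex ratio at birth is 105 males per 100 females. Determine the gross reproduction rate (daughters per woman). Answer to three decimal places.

0.363

Proportion female at birth = 100 / (100 + 105) = 0.48780.
Sum of ASFRs = 0.032 + 0.038 + 0.046 + 0.055 + 0.060 + 0.057 + 0.065 + 0.074 + 0.069 + 0.074 + 0.086 + 0.088 = 0.744
TFR = 0.744
GRR = 0.48780 × 0.744 = 0.36292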